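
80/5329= 80/5329  =  0.02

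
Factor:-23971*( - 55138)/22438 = 660856499/11219 = 13^( - 1)*19^1*863^ ( - 1)*1451^1 * 23971^1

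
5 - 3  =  2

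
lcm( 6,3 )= 6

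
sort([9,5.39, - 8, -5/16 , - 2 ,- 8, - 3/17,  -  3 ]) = [ - 8, - 8,-3, - 2, - 5/16, -3/17, 5.39,9] 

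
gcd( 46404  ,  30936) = 15468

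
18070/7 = 18070/7 = 2581.43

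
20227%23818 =20227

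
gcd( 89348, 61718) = 2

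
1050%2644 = 1050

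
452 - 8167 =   -  7715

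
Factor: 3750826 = 2^1*941^1*1993^1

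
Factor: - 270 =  - 2^1*3^3*5^1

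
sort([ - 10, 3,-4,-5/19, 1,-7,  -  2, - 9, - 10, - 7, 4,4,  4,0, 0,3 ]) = [ - 10,-10,-9, - 7 ,-7, -4, - 2, - 5/19,  0, 0, 1,3, 3, 4,4,  4] 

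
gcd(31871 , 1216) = 1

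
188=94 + 94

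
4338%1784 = 770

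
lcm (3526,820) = 35260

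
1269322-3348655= - 2079333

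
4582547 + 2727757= 7310304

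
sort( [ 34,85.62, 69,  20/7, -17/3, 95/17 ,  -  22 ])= [ - 22,-17/3,  20/7,95/17,  34,69,85.62] 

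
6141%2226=1689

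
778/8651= 778/8651=0.09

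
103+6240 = 6343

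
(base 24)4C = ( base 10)108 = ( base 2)1101100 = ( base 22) 4k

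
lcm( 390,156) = 780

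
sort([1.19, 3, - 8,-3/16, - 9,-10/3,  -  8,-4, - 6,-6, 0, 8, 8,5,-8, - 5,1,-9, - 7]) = [-9,-9, - 8,- 8, - 8, - 7, - 6, - 6, - 5, - 4, - 10/3,-3/16,0,1, 1.19, 3,5, 8, 8] 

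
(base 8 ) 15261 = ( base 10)6833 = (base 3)100101002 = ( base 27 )9a2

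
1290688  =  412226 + 878462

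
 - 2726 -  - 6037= 3311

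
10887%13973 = 10887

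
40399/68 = 594 + 7/68 =594.10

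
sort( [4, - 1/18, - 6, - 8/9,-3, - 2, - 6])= [ - 6, - 6, - 3, - 2,-8/9,-1/18,4]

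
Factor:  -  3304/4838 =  - 28/41 = -  2^2*7^1*41^( - 1)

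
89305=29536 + 59769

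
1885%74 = 35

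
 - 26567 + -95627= - 122194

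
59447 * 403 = 23957141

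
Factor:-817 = - 19^1*43^1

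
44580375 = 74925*595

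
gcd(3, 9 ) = 3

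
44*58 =2552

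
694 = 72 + 622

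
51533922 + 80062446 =131596368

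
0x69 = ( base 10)105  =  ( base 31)3C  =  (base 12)89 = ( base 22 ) 4H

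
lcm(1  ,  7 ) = 7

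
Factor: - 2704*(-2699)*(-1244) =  - 9078831424 = -  2^6*13^2*311^1*2699^1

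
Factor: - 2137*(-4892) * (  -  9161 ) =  -95770962844 =-  2^2*  1223^1*2137^1 * 9161^1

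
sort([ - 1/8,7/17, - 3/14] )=[ - 3/14, - 1/8, 7/17 ] 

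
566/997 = 566/997 = 0.57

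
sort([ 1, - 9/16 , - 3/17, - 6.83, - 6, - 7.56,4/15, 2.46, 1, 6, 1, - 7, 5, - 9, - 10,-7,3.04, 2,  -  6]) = [-10, - 9,  -  7.56, - 7 , - 7, - 6.83, - 6, - 6, - 9/16, - 3/17, 4/15, 1, 1, 1,  2, 2.46, 3.04, 5, 6 ]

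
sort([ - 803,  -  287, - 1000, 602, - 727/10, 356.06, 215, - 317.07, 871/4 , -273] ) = [ - 1000,-803, - 317.07,  -  287, - 273, - 727/10,215, 871/4,356.06,  602 ] 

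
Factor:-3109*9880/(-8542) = 2^2*5^1*13^1 * 19^1*3109^1*4271^( - 1 )=15358460/4271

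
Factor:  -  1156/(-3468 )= 3^(-1)  =  1/3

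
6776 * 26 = 176176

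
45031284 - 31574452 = 13456832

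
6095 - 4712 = 1383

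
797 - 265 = 532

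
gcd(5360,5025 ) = 335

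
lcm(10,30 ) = 30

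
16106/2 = 8053 =8053.00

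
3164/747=3164/747 =4.24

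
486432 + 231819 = 718251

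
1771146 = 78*22707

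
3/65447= 3/65447 = 0.00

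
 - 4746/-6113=4746/6113  =  0.78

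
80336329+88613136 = 168949465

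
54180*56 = 3034080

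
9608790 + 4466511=14075301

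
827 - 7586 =-6759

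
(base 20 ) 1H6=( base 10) 746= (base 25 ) 14L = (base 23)19a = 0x2ea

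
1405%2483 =1405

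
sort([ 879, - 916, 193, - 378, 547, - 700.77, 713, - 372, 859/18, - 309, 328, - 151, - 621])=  [  -  916, - 700.77,-621, - 378, - 372, - 309, - 151, 859/18,193,328,547,713,  879 ] 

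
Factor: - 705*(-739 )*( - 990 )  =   - 515785050  =  - 2^1*3^3*5^2 *11^1* 47^1* 739^1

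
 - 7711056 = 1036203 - 8747259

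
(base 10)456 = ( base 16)1c8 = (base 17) 19E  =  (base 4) 13020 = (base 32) e8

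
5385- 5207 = 178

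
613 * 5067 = 3106071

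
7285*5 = 36425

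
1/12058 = 1/12058 = 0.00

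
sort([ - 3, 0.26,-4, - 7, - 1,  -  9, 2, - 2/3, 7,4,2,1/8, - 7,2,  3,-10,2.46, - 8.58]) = [ - 10, - 9, - 8.58,  -  7, - 7, - 4, - 3, - 1, - 2/3,  1/8,0.26,2,  2,2,2.46, 3, 4, 7 ]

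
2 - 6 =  - 4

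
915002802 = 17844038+897158764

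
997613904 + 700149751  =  1697763655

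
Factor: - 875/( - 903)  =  3^( - 1) * 5^3*43^( - 1)= 125/129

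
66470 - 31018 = 35452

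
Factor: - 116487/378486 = - 2^( - 1 ) * 3^(  -  1)*7^1 *43^1*163^( - 1)=- 301/978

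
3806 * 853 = 3246518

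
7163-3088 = 4075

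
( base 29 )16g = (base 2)10000000111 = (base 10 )1031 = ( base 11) 858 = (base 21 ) 272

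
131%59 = 13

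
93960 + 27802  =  121762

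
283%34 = 11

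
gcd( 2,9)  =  1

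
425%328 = 97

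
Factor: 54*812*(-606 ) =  - 2^4 * 3^4 * 7^1*29^1*101^1 = -26571888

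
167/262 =167/262 = 0.64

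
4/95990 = 2/47995  =  0.00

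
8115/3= 2705 = 2705.00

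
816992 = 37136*22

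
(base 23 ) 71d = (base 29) 4CR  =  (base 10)3739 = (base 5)104424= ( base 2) 111010011011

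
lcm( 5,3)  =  15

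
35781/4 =8945 +1/4 = 8945.25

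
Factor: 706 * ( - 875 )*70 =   -  43242500 = - 2^2*5^4*7^2*353^1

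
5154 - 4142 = 1012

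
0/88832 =0=0.00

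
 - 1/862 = - 1/862 = -0.00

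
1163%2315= 1163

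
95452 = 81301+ 14151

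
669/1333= 669/1333 = 0.50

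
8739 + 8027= 16766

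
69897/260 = 268+217/260 = 268.83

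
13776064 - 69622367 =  - 55846303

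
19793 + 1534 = 21327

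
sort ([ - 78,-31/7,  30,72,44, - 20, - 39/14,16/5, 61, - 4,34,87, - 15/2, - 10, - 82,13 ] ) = [ - 82,-78,-20, - 10, - 15/2,-31/7,-4,  -  39/14,16/5,13, 30, 34,44,61,  72,  87]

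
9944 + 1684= 11628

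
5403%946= 673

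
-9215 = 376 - 9591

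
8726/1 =8726  =  8726.00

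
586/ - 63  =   - 586/63 =-9.30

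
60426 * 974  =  58854924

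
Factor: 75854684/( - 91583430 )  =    -  37927342/45791715 = - 2^1*3^( - 1)*5^ ( - 1) * 1889^1*10039^1*3052781^( - 1) 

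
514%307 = 207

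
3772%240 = 172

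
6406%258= 214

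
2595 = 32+2563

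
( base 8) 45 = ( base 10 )37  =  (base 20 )1H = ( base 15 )27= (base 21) 1g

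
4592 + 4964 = 9556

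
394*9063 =3570822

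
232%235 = 232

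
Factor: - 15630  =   - 2^1*3^1*5^1*521^1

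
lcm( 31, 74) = 2294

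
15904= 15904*1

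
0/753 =0 = 0.00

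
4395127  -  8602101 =-4206974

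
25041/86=25041/86 = 291.17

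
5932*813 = 4822716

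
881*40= 35240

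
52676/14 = 3762 + 4/7 =3762.57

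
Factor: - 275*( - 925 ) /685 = 5^3*11^1*37^1 *137^( - 1) = 50875/137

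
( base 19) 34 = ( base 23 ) 2f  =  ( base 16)3d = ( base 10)61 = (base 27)27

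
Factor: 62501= 62501^1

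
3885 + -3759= 126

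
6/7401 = 2/2467 = 0.00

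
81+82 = 163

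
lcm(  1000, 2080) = 52000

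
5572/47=118+26/47  =  118.55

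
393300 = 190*2070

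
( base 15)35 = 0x32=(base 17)2g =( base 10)50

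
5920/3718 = 1 + 1101/1859 = 1.59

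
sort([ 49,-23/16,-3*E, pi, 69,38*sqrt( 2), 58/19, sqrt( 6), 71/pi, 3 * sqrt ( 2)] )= [ - 3*E,  -  23/16, sqrt(6), 58/19,pi, 3*sqrt(2 ), 71/pi, 49,38*sqrt(2),69] 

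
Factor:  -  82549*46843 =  - 139^1 * 337^1 *82549^1 = - 3866842807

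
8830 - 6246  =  2584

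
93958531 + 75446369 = 169404900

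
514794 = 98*5253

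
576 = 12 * 48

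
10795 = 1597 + 9198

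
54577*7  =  382039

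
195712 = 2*97856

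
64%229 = 64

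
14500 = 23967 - 9467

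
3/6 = 1/2 = 0.50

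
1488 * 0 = 0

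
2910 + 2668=5578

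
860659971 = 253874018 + 606785953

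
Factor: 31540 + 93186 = 2^1* 7^1*59^1*151^1 = 124726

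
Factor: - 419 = - 419^1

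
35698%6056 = 5418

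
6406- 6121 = 285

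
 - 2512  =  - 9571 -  - 7059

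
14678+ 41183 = 55861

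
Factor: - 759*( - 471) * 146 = 2^1*3^2*11^1 * 23^1*73^1*157^1= 52193394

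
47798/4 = 11949  +  1/2= 11949.50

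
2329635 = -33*(-70595 ) 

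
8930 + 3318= 12248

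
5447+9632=15079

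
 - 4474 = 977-5451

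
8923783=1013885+7909898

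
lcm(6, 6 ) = 6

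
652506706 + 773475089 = 1425981795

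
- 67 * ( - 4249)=284683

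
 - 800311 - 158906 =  - 959217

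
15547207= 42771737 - 27224530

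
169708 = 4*42427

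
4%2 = 0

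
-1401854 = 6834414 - 8236268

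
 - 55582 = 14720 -70302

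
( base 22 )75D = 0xDB7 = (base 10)3511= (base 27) 4M1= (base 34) 319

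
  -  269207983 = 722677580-991885563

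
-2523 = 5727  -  8250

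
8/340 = 2/85= 0.02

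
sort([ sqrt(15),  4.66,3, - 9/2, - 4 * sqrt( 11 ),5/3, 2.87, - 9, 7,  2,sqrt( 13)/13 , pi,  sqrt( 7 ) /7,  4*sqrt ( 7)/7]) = [ - 4*sqrt( 11 ), - 9,-9/2,sqrt( 13)/13,sqrt (7 ) /7, 4*sqrt(7 ) /7,5/3, 2, 2.87, 3,pi, sqrt( 15),  4.66, 7] 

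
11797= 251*47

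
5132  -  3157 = 1975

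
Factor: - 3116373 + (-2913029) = -2^1 * 3014701^1   =  - 6029402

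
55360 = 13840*4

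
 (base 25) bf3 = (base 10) 7253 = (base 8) 16125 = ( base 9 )10848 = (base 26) AIP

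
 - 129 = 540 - 669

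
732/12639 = 244/4213  =  0.06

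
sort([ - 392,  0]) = [ - 392,0]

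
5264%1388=1100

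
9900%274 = 36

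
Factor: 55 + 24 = 79^1 = 79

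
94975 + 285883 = 380858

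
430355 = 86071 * 5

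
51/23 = 2 + 5/23 = 2.22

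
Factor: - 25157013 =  - 3^1*7^1 * 1197953^1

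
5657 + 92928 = 98585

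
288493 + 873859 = 1162352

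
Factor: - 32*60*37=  - 71040=- 2^7*3^1 * 5^1*37^1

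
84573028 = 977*86564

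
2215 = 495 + 1720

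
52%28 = 24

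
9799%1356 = 307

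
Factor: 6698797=7^1*29^1*32999^1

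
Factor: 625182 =2^1*3^1*29^1*3593^1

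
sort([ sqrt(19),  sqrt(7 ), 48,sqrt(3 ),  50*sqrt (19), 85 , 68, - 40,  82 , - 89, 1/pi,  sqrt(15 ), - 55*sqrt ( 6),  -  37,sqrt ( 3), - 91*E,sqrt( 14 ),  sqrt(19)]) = [ - 91*E, - 55*sqrt( 6 ), - 89, - 40, - 37,1/pi, sqrt( 3 ),  sqrt( 3),  sqrt ( 7),sqrt( 14 ),sqrt (15 ),  sqrt( 19), sqrt ( 19),48, 68, 82 , 85,  50* sqrt( 19 )]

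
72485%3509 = 2305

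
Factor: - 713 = -23^1*31^1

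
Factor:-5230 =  - 2^1*5^1*523^1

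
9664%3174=142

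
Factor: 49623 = 3^1*7^1*17^1*139^1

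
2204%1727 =477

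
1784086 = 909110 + 874976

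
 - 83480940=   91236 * ( - 915 )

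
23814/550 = 43 + 82/275=43.30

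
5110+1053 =6163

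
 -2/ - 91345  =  2/91345  =  0.00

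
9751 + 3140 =12891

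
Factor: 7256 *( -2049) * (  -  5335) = 2^3*3^1*5^1*11^1*97^1*683^1 *907^1 = 79318347240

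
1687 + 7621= 9308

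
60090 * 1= 60090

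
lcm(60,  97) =5820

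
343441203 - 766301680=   -  422860477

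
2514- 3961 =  - 1447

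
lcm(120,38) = 2280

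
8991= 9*999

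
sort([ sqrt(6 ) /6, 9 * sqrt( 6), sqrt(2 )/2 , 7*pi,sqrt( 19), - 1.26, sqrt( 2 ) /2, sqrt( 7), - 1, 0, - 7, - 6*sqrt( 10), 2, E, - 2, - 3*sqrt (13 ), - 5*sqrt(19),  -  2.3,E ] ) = [ - 5 *sqrt( 19),-6*sqrt( 10)  ,  -  3 * sqrt( 13) ,-7,-2.3, - 2,  -  1.26,  -  1, 0  ,  sqrt( 6) /6, sqrt( 2) /2, sqrt( 2)/2, 2, sqrt( 7),E, E,  sqrt( 19), 7*pi,9*sqrt( 6)]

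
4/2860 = 1/715  =  0.00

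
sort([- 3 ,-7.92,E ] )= [-7.92 , -3,E]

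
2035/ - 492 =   -  5 + 425/492  =  -  4.14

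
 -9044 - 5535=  - 14579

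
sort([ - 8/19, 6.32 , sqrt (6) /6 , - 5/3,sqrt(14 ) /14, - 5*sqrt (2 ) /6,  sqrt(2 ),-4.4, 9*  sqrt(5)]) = [ - 4.4, - 5/3, - 5 * sqrt ( 2)/6, - 8/19, sqrt( 14) /14 , sqrt( 6 ) /6, sqrt( 2),6.32 , 9 * sqrt( 5 ) ]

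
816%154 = 46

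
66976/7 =9568 =9568.00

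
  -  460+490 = 30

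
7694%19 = 18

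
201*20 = 4020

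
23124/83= 23124/83  =  278.60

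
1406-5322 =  -3916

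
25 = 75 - 50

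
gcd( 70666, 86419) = 89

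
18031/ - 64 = - 282+17/64 = - 281.73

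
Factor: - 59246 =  - 2^1*11^1*2693^1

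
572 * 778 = 445016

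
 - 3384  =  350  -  3734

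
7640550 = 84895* 90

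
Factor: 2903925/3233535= 5^1*31^1*73^(-1)*1249^1 * 2953^( - 1 ) = 193595/215569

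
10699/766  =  13  +  741/766 = 13.97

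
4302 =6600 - 2298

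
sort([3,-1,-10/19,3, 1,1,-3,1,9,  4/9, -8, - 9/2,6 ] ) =[ - 8,-9/2, - 3, - 1, - 10/19, 4/9,1,  1, 1, 3, 3, 6,9]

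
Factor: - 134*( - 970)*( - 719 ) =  - 2^2*5^1*67^1*97^1*719^1 =- 93455620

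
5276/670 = 7 +293/335  =  7.87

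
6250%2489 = 1272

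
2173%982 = 209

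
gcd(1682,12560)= 2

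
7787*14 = 109018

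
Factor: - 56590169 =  - 523^1*108203^1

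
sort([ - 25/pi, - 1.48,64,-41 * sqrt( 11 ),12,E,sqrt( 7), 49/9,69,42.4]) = [ - 41 * sqrt( 11 ), - 25/pi,-1.48 , sqrt( 7),E,49/9, 12,42.4 , 64,69 ] 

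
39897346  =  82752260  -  42854914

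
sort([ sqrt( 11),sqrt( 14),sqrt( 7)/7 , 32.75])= [ sqrt(7)/7, sqrt(11 ), sqrt(14 ),32.75 ] 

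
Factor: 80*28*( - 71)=-159040 = - 2^6 * 5^1*7^1*71^1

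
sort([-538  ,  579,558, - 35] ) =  [  -  538,-35,558, 579] 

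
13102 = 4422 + 8680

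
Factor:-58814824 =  - 2^3 *7351853^1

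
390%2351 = 390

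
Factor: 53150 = 2^1* 5^2 * 1063^1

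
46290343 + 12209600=58499943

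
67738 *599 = 40575062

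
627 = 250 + 377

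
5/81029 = 5/81029 = 0.00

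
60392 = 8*7549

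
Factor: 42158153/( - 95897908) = - 2^( - 2)*113^1*349^1*1069^1*23974477^(  -  1 )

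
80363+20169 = 100532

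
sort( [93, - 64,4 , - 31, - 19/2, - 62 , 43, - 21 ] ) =[ - 64, - 62, - 31, - 21, - 19/2,4,43, 93 ]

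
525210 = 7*75030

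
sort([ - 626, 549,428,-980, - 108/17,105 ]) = [- 980,-626, - 108/17,105,428, 549 ]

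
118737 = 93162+25575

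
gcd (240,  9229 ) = 1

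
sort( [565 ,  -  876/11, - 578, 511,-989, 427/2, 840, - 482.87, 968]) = [-989, - 578,  -  482.87, - 876/11,427/2,511,565,840,968]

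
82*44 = 3608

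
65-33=32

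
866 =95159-94293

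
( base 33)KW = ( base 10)692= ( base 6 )3112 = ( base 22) 19a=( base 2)1010110100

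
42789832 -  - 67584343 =110374175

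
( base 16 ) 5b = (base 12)77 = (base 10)91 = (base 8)133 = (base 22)43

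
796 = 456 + 340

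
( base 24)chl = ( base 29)8L4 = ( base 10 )7341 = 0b1110010101101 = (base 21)GDC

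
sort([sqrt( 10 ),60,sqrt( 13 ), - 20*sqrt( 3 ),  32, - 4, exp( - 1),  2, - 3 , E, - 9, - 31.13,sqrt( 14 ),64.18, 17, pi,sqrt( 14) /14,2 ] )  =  [ - 20*sqrt (3 ), - 31.13, - 9, - 4,  -  3,sqrt( 14 ) /14,exp ( - 1 ), 2,2,E,pi, sqrt( 10 ), sqrt( 13 ), sqrt( 14) , 17, 32, 60, 64.18]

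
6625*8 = 53000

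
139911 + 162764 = 302675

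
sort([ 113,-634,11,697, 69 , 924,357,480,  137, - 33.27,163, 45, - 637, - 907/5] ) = [ - 637,  -  634,  -  907/5,-33.27, 11, 45,69, 113,137,163, 357, 480,697, 924 ]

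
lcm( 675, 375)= 3375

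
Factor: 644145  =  3^1*5^1*42943^1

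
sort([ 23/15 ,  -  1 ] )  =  [ - 1,23/15]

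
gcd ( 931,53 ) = 1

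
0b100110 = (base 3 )1102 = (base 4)212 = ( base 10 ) 38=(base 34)14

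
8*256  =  2048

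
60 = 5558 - 5498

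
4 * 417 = 1668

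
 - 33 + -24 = -57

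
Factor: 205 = 5^1*41^1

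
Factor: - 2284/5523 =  - 2^2*3^( - 1 )*7^( -1 )  *  263^(-1 ) * 571^1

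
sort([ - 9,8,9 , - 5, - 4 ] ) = [ - 9, - 5, - 4,8,9 ] 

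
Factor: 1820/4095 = 2^2 *3^ ( - 2 ) = 4/9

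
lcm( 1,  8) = 8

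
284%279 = 5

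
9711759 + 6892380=16604139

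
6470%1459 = 634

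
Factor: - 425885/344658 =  - 2^( - 1 )*3^( - 1)*5^1 *17^ ( - 1 )*19^1 * 31^( - 1 )*109^( - 1)*4483^1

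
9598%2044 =1422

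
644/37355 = 644/37355 = 0.02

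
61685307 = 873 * 70659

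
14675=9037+5638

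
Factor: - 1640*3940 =- 2^5*5^2 *41^1*197^1 = -6461600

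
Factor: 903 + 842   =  1745= 5^1*349^1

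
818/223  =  818/223=3.67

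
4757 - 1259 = 3498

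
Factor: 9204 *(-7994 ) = -73576776 = -2^3*3^1*7^1 *13^1*59^1*571^1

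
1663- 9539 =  - 7876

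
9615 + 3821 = 13436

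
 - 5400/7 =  - 5400/7 =-771.43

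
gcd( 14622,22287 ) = 3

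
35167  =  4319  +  30848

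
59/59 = 1  =  1.00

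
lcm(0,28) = 0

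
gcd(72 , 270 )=18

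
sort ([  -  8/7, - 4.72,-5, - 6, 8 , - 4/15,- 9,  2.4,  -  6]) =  [ - 9,- 6,- 6, - 5,  -  4.72, - 8/7,- 4/15,2.4,  8]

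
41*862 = 35342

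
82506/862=95 + 308/431  =  95.71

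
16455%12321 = 4134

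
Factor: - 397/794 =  - 2^( - 1)  =  - 1/2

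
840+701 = 1541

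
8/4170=4/2085 = 0.00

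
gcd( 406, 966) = 14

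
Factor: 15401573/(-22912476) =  - 2^ ( - 2 )*3^( - 1)*11^1*1400143^1*1909373^( - 1) 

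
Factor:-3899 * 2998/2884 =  - 834943/206 = - 2^( - 1 )*103^( -1)*557^1*1499^1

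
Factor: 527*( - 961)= - 17^1*31^3 = - 506447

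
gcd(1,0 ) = 1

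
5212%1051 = 1008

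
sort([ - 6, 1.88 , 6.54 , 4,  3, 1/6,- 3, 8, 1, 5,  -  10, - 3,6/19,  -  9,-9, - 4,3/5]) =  [ - 10,-9,  -  9, -6, - 4, -3, - 3, 1/6, 6/19, 3/5 , 1,1.88,3, 4, 5, 6.54,8]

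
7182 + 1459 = 8641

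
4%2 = 0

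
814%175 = 114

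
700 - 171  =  529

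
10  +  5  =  15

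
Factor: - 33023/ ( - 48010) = 2^( -1)*5^( - 1 )*4801^( - 1)*33023^1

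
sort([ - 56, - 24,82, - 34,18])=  [ - 56, - 34,  -  24 , 18,  82] 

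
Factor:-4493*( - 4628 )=2^2*13^1*89^1*4493^1 = 20793604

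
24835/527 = 24835/527 = 47.13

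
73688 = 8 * 9211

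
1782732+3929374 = 5712106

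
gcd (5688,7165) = 1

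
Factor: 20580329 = 7^1*11^1* 267277^1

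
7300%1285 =875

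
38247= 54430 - 16183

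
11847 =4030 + 7817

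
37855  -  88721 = -50866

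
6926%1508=894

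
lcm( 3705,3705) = 3705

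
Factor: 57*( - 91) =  - 5187 = -3^1*7^1*13^1*19^1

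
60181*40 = 2407240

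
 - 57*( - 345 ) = 19665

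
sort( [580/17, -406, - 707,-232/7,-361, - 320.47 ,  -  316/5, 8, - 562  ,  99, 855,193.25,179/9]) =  [ -707, - 562 ,-406,-361, - 320.47,-316/5, - 232/7,8,179/9,580/17,99,193.25, 855 ]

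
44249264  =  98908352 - 54659088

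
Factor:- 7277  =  -19^1* 383^1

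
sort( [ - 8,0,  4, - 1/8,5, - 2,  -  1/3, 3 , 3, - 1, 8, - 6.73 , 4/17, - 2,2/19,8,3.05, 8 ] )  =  [ - 8, - 6.73, - 2, - 2, - 1, - 1/3, - 1/8,0, 2/19 , 4/17, 3, 3,3.05, 4,5, 8,  8,  8 ] 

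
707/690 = 707/690 = 1.02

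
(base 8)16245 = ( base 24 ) chd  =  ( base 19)115i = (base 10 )7333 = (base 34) 6bn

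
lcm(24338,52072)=2239096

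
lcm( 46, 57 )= 2622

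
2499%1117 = 265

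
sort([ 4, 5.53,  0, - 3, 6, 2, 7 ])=[ - 3,0,2, 4,  5.53, 6,7]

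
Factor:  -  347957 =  - 347957^1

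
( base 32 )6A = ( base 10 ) 202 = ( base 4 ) 3022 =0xCA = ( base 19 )AC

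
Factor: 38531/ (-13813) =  - 19^(  -  1 )*53^1 = - 53/19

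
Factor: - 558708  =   - 2^2*3^1*46559^1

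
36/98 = 18/49 = 0.37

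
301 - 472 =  -171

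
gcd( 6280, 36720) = 40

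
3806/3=3806/3=1268.67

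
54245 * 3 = 162735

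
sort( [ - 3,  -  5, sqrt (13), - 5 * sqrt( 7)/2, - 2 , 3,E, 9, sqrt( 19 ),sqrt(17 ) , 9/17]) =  [ - 5 *sqrt(7)/2, - 5,-3, - 2, 9/17,E, 3,  sqrt( 13),sqrt ( 17) , sqrt(19), 9]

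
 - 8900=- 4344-4556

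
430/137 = 3 + 19/137 = 3.14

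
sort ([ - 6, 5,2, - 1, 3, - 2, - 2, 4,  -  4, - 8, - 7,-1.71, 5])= [ -8, - 7,-6,  -  4, - 2, - 2, - 1.71 , - 1,2,3,  4,5, 5 ]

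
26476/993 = 26476/993 = 26.66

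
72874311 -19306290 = 53568021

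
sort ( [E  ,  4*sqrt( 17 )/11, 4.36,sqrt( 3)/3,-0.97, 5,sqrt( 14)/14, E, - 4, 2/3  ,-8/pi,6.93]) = [ - 4 ,-8/pi, - 0.97,sqrt(14)/14,  sqrt(3 ) /3, 2/3, 4*sqrt(17) /11,E,E , 4.36 , 5,6.93 ]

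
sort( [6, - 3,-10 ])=[ - 10, - 3,  6]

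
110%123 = 110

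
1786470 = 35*51042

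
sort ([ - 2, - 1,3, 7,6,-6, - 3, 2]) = [ - 6, - 3, - 2,-1, 2,  3, 6,7] 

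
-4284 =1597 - 5881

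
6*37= 222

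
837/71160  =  279/23720=0.01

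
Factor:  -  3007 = - 31^1 * 97^1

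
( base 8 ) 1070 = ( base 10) 568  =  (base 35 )G8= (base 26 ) LM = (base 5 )4233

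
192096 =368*522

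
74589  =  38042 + 36547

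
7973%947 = 397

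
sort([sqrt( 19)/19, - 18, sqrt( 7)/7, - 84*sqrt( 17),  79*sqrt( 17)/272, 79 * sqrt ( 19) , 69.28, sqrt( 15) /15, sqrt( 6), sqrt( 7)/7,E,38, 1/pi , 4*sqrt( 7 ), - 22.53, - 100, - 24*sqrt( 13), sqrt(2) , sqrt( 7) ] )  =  [ - 84*sqrt( 17 ), - 100, - 24*sqrt(13) , - 22.53, - 18,sqrt(19)/19, sqrt( 15)/15,1/pi , sqrt ( 7) /7, sqrt( 7) /7 , 79*sqrt( 17) /272 , sqrt( 2 ), sqrt(6),sqrt ( 7), E,4 * sqrt( 7), 38, 69.28,79*sqrt (19 ) ]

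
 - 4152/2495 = - 4152/2495 = - 1.66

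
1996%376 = 116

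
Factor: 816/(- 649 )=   -  2^4*3^1*11^(  -  1) * 17^1*59^(-1)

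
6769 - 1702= 5067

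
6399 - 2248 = 4151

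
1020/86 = 510/43 = 11.86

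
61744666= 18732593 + 43012073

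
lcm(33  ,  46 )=1518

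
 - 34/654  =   - 17/327 = - 0.05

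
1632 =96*17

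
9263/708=157/12 = 13.08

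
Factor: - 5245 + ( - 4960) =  - 10205 = -  5^1*13^1 * 157^1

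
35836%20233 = 15603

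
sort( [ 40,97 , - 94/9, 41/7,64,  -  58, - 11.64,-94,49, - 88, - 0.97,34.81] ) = [ - 94, - 88, - 58,  -  11.64,-94/9,  -  0.97,41/7, 34.81,40 , 49,64,97 ] 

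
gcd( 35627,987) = 1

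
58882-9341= 49541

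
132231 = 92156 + 40075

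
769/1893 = 769/1893 = 0.41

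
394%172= 50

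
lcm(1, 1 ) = 1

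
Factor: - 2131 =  - 2131^1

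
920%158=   130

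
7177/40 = 7177/40 = 179.43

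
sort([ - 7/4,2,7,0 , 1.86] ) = [ - 7/4, 0, 1.86,  2,7]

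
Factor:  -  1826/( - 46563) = 2/51 = 2^1 * 3^( - 1) * 17^( - 1) 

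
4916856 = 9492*518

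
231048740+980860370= 1211909110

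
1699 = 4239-2540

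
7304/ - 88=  - 83+0/1 = - 83.00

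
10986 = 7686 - - 3300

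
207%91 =25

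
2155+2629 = 4784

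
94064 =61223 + 32841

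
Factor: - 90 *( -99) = 8910 = 2^1 * 3^4*5^1*11^1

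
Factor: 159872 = 2^7*1249^1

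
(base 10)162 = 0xA2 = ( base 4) 2202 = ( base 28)5m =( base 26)66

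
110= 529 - 419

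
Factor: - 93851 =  - 93851^1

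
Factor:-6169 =-31^1*199^1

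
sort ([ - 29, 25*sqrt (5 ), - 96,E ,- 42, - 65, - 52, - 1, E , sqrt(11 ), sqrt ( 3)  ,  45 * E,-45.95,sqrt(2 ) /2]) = [ - 96, -65, - 52, - 45.95, - 42, - 29, - 1,sqrt( 2 ) /2, sqrt(3),E, E,sqrt(11),25*sqrt(5 ) , 45*E ] 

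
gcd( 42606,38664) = 54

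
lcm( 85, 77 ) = 6545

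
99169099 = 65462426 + 33706673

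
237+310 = 547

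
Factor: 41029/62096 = 2^( - 4)*89^1*461^1*3881^ ( - 1) 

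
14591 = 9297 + 5294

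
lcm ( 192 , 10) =960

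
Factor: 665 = 5^1*7^1 *19^1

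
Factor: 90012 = 2^2*3^1*13^1*577^1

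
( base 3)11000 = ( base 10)108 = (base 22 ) 4K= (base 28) 3o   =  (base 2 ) 1101100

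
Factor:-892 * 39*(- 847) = 29465436 = 2^2*3^1*7^1*11^2*13^1*223^1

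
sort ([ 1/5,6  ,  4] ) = [ 1/5, 4, 6 ] 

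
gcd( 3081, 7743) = 3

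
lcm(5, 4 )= 20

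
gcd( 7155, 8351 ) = 1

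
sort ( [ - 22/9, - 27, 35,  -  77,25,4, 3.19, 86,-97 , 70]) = [ - 97,-77,  -  27, -22/9,3.19, 4, 25,35, 70, 86] 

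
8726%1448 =38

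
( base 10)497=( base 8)761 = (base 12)355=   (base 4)13301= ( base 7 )1310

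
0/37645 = 0 =0.00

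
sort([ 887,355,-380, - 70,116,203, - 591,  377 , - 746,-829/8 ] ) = [  -  746, - 591, - 380,-829/8, - 70,  116, 203,  355,377,887] 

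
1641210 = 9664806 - 8023596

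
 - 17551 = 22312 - 39863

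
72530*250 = 18132500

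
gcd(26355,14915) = 5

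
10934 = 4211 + 6723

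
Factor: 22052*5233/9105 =2^2*3^ ( - 1)*5^( - 1 ) * 37^1*149^1*607^( -1)*5233^1 = 115398116/9105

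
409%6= 1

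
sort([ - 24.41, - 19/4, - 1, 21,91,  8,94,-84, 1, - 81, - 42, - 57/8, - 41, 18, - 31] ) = [-84, -81,-42, - 41, - 31, - 24.41, - 57/8,-19/4 , - 1, 1,  8,18 , 21,91, 94]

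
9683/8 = 9683/8 = 1210.38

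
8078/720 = 11 + 79/360 = 11.22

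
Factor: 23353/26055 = 3^(-3)*5^( - 1)*11^2= 121/135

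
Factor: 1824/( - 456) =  - 4 = - 2^2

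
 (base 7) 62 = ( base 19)26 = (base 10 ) 44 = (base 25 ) 1J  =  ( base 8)54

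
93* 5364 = 498852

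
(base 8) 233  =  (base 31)50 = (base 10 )155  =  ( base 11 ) 131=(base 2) 10011011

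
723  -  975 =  - 252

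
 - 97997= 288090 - 386087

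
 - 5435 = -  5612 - -177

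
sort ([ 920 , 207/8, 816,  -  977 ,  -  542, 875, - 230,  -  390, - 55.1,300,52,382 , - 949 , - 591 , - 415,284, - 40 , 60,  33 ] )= [-977 ,-949, - 591, - 542,-415, - 390,  -  230,  -  55.1,  -  40, 207/8,  33, 52,60, 284,  300,382,816 , 875 , 920 ] 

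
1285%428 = 1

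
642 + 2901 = 3543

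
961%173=96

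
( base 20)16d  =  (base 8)1025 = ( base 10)533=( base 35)F8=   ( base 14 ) 2a1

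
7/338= 7/338= 0.02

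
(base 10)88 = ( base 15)5d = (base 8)130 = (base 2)1011000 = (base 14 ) 64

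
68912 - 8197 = 60715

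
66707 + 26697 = 93404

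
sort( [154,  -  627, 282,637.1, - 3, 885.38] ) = [- 627, - 3,154, 282, 637.1, 885.38]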